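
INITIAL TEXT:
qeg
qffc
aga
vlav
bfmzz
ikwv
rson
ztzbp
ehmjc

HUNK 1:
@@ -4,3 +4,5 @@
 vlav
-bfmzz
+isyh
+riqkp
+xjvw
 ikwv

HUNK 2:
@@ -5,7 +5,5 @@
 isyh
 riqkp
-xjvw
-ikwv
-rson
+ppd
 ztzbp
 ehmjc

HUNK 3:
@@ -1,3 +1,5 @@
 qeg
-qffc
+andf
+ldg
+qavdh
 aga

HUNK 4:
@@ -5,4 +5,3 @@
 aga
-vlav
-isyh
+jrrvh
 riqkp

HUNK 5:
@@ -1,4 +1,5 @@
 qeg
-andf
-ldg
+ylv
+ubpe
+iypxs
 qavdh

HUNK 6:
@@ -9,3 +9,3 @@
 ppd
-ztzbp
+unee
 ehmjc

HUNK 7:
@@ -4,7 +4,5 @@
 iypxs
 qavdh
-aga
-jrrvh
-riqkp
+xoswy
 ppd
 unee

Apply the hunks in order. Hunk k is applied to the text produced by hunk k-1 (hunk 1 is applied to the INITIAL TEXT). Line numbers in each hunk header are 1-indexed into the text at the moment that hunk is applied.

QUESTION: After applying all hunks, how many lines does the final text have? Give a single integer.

Answer: 9

Derivation:
Hunk 1: at line 4 remove [bfmzz] add [isyh,riqkp,xjvw] -> 11 lines: qeg qffc aga vlav isyh riqkp xjvw ikwv rson ztzbp ehmjc
Hunk 2: at line 5 remove [xjvw,ikwv,rson] add [ppd] -> 9 lines: qeg qffc aga vlav isyh riqkp ppd ztzbp ehmjc
Hunk 3: at line 1 remove [qffc] add [andf,ldg,qavdh] -> 11 lines: qeg andf ldg qavdh aga vlav isyh riqkp ppd ztzbp ehmjc
Hunk 4: at line 5 remove [vlav,isyh] add [jrrvh] -> 10 lines: qeg andf ldg qavdh aga jrrvh riqkp ppd ztzbp ehmjc
Hunk 5: at line 1 remove [andf,ldg] add [ylv,ubpe,iypxs] -> 11 lines: qeg ylv ubpe iypxs qavdh aga jrrvh riqkp ppd ztzbp ehmjc
Hunk 6: at line 9 remove [ztzbp] add [unee] -> 11 lines: qeg ylv ubpe iypxs qavdh aga jrrvh riqkp ppd unee ehmjc
Hunk 7: at line 4 remove [aga,jrrvh,riqkp] add [xoswy] -> 9 lines: qeg ylv ubpe iypxs qavdh xoswy ppd unee ehmjc
Final line count: 9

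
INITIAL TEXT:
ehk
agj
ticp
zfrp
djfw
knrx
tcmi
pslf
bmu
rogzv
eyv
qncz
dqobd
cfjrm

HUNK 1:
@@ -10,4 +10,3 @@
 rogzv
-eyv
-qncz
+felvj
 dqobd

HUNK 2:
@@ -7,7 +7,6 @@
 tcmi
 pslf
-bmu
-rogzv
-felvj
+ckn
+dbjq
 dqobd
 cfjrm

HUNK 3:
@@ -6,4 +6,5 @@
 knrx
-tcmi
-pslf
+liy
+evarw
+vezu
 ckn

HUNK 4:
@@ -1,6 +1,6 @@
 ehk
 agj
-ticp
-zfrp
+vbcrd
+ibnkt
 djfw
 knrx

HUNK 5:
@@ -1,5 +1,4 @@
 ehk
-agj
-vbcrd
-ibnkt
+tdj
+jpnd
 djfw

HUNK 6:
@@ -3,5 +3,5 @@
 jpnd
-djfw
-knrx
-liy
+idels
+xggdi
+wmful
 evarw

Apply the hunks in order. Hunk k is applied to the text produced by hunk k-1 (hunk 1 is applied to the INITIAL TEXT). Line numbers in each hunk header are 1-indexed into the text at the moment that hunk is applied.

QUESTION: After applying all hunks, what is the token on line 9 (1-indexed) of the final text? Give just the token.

Answer: ckn

Derivation:
Hunk 1: at line 10 remove [eyv,qncz] add [felvj] -> 13 lines: ehk agj ticp zfrp djfw knrx tcmi pslf bmu rogzv felvj dqobd cfjrm
Hunk 2: at line 7 remove [bmu,rogzv,felvj] add [ckn,dbjq] -> 12 lines: ehk agj ticp zfrp djfw knrx tcmi pslf ckn dbjq dqobd cfjrm
Hunk 3: at line 6 remove [tcmi,pslf] add [liy,evarw,vezu] -> 13 lines: ehk agj ticp zfrp djfw knrx liy evarw vezu ckn dbjq dqobd cfjrm
Hunk 4: at line 1 remove [ticp,zfrp] add [vbcrd,ibnkt] -> 13 lines: ehk agj vbcrd ibnkt djfw knrx liy evarw vezu ckn dbjq dqobd cfjrm
Hunk 5: at line 1 remove [agj,vbcrd,ibnkt] add [tdj,jpnd] -> 12 lines: ehk tdj jpnd djfw knrx liy evarw vezu ckn dbjq dqobd cfjrm
Hunk 6: at line 3 remove [djfw,knrx,liy] add [idels,xggdi,wmful] -> 12 lines: ehk tdj jpnd idels xggdi wmful evarw vezu ckn dbjq dqobd cfjrm
Final line 9: ckn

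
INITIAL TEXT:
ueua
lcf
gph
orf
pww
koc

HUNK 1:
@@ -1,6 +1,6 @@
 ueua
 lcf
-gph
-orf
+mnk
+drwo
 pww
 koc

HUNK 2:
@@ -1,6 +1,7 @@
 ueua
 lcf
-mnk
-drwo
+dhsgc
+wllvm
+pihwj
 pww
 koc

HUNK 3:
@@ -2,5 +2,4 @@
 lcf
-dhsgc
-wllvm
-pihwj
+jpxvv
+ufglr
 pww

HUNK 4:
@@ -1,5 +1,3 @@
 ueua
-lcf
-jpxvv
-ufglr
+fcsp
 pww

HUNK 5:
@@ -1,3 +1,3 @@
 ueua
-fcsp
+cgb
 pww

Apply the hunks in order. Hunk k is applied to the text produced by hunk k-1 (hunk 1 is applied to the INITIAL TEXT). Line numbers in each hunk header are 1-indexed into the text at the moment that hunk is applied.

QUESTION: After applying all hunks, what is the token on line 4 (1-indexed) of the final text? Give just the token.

Hunk 1: at line 1 remove [gph,orf] add [mnk,drwo] -> 6 lines: ueua lcf mnk drwo pww koc
Hunk 2: at line 1 remove [mnk,drwo] add [dhsgc,wllvm,pihwj] -> 7 lines: ueua lcf dhsgc wllvm pihwj pww koc
Hunk 3: at line 2 remove [dhsgc,wllvm,pihwj] add [jpxvv,ufglr] -> 6 lines: ueua lcf jpxvv ufglr pww koc
Hunk 4: at line 1 remove [lcf,jpxvv,ufglr] add [fcsp] -> 4 lines: ueua fcsp pww koc
Hunk 5: at line 1 remove [fcsp] add [cgb] -> 4 lines: ueua cgb pww koc
Final line 4: koc

Answer: koc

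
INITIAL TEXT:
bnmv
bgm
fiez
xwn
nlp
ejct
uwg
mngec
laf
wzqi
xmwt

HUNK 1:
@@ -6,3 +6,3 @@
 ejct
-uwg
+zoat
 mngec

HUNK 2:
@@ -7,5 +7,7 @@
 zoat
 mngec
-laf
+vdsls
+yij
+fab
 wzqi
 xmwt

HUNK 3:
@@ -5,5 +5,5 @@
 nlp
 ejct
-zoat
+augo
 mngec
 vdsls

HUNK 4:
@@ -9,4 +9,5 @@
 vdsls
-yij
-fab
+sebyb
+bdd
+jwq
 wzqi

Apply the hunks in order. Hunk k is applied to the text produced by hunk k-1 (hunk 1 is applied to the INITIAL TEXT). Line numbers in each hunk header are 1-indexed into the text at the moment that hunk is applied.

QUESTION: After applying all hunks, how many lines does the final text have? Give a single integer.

Answer: 14

Derivation:
Hunk 1: at line 6 remove [uwg] add [zoat] -> 11 lines: bnmv bgm fiez xwn nlp ejct zoat mngec laf wzqi xmwt
Hunk 2: at line 7 remove [laf] add [vdsls,yij,fab] -> 13 lines: bnmv bgm fiez xwn nlp ejct zoat mngec vdsls yij fab wzqi xmwt
Hunk 3: at line 5 remove [zoat] add [augo] -> 13 lines: bnmv bgm fiez xwn nlp ejct augo mngec vdsls yij fab wzqi xmwt
Hunk 4: at line 9 remove [yij,fab] add [sebyb,bdd,jwq] -> 14 lines: bnmv bgm fiez xwn nlp ejct augo mngec vdsls sebyb bdd jwq wzqi xmwt
Final line count: 14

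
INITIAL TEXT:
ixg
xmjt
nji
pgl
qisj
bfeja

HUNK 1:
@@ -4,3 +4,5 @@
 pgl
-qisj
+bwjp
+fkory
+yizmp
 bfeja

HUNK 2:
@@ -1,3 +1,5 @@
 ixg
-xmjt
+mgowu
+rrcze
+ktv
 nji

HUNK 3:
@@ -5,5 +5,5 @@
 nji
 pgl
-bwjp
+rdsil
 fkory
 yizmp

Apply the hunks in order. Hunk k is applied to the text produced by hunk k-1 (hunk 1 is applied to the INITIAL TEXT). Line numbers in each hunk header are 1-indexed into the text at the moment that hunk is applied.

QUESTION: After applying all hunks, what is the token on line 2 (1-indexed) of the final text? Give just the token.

Hunk 1: at line 4 remove [qisj] add [bwjp,fkory,yizmp] -> 8 lines: ixg xmjt nji pgl bwjp fkory yizmp bfeja
Hunk 2: at line 1 remove [xmjt] add [mgowu,rrcze,ktv] -> 10 lines: ixg mgowu rrcze ktv nji pgl bwjp fkory yizmp bfeja
Hunk 3: at line 5 remove [bwjp] add [rdsil] -> 10 lines: ixg mgowu rrcze ktv nji pgl rdsil fkory yizmp bfeja
Final line 2: mgowu

Answer: mgowu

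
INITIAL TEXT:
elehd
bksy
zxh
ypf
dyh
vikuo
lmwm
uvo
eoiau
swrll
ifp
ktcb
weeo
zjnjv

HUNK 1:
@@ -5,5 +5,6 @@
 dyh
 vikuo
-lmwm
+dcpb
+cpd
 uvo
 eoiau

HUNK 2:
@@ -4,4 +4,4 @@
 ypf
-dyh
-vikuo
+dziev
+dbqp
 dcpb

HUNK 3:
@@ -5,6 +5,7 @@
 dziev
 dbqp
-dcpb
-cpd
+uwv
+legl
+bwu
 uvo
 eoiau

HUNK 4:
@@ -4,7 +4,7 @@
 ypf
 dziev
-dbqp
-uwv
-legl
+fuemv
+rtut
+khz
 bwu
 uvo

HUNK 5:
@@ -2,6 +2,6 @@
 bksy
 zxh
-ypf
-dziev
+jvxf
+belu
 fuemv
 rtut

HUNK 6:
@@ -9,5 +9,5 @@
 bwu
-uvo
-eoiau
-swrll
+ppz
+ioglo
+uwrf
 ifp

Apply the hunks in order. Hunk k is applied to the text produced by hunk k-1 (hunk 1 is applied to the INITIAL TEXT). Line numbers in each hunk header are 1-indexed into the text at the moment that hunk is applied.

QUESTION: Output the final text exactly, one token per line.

Hunk 1: at line 5 remove [lmwm] add [dcpb,cpd] -> 15 lines: elehd bksy zxh ypf dyh vikuo dcpb cpd uvo eoiau swrll ifp ktcb weeo zjnjv
Hunk 2: at line 4 remove [dyh,vikuo] add [dziev,dbqp] -> 15 lines: elehd bksy zxh ypf dziev dbqp dcpb cpd uvo eoiau swrll ifp ktcb weeo zjnjv
Hunk 3: at line 5 remove [dcpb,cpd] add [uwv,legl,bwu] -> 16 lines: elehd bksy zxh ypf dziev dbqp uwv legl bwu uvo eoiau swrll ifp ktcb weeo zjnjv
Hunk 4: at line 4 remove [dbqp,uwv,legl] add [fuemv,rtut,khz] -> 16 lines: elehd bksy zxh ypf dziev fuemv rtut khz bwu uvo eoiau swrll ifp ktcb weeo zjnjv
Hunk 5: at line 2 remove [ypf,dziev] add [jvxf,belu] -> 16 lines: elehd bksy zxh jvxf belu fuemv rtut khz bwu uvo eoiau swrll ifp ktcb weeo zjnjv
Hunk 6: at line 9 remove [uvo,eoiau,swrll] add [ppz,ioglo,uwrf] -> 16 lines: elehd bksy zxh jvxf belu fuemv rtut khz bwu ppz ioglo uwrf ifp ktcb weeo zjnjv

Answer: elehd
bksy
zxh
jvxf
belu
fuemv
rtut
khz
bwu
ppz
ioglo
uwrf
ifp
ktcb
weeo
zjnjv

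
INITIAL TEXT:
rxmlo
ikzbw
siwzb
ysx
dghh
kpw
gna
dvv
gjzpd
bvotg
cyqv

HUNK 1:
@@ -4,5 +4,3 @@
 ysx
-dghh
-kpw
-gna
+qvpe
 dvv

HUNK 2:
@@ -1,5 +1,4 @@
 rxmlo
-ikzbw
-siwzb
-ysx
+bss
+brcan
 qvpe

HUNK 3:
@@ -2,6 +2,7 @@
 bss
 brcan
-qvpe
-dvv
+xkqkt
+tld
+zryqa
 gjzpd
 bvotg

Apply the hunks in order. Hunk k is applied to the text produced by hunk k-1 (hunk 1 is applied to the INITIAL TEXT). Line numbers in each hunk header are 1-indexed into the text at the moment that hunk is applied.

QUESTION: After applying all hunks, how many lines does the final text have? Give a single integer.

Answer: 9

Derivation:
Hunk 1: at line 4 remove [dghh,kpw,gna] add [qvpe] -> 9 lines: rxmlo ikzbw siwzb ysx qvpe dvv gjzpd bvotg cyqv
Hunk 2: at line 1 remove [ikzbw,siwzb,ysx] add [bss,brcan] -> 8 lines: rxmlo bss brcan qvpe dvv gjzpd bvotg cyqv
Hunk 3: at line 2 remove [qvpe,dvv] add [xkqkt,tld,zryqa] -> 9 lines: rxmlo bss brcan xkqkt tld zryqa gjzpd bvotg cyqv
Final line count: 9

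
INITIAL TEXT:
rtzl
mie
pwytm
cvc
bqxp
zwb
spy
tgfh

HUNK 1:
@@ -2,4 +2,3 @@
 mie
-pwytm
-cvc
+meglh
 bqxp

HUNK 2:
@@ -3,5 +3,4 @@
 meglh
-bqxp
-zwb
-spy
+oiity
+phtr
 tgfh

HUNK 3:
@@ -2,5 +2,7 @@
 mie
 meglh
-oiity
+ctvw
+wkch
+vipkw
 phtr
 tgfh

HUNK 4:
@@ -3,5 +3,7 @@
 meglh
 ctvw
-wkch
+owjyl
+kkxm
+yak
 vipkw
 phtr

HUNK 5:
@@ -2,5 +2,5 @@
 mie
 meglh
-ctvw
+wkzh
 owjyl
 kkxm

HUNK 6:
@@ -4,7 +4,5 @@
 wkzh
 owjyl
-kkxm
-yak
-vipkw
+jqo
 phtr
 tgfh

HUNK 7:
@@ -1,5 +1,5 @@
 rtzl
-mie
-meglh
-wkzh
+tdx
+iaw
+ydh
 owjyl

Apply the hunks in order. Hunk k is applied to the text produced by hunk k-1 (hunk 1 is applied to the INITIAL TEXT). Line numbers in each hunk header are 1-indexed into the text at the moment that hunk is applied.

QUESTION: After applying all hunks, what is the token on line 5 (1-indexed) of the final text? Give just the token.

Hunk 1: at line 2 remove [pwytm,cvc] add [meglh] -> 7 lines: rtzl mie meglh bqxp zwb spy tgfh
Hunk 2: at line 3 remove [bqxp,zwb,spy] add [oiity,phtr] -> 6 lines: rtzl mie meglh oiity phtr tgfh
Hunk 3: at line 2 remove [oiity] add [ctvw,wkch,vipkw] -> 8 lines: rtzl mie meglh ctvw wkch vipkw phtr tgfh
Hunk 4: at line 3 remove [wkch] add [owjyl,kkxm,yak] -> 10 lines: rtzl mie meglh ctvw owjyl kkxm yak vipkw phtr tgfh
Hunk 5: at line 2 remove [ctvw] add [wkzh] -> 10 lines: rtzl mie meglh wkzh owjyl kkxm yak vipkw phtr tgfh
Hunk 6: at line 4 remove [kkxm,yak,vipkw] add [jqo] -> 8 lines: rtzl mie meglh wkzh owjyl jqo phtr tgfh
Hunk 7: at line 1 remove [mie,meglh,wkzh] add [tdx,iaw,ydh] -> 8 lines: rtzl tdx iaw ydh owjyl jqo phtr tgfh
Final line 5: owjyl

Answer: owjyl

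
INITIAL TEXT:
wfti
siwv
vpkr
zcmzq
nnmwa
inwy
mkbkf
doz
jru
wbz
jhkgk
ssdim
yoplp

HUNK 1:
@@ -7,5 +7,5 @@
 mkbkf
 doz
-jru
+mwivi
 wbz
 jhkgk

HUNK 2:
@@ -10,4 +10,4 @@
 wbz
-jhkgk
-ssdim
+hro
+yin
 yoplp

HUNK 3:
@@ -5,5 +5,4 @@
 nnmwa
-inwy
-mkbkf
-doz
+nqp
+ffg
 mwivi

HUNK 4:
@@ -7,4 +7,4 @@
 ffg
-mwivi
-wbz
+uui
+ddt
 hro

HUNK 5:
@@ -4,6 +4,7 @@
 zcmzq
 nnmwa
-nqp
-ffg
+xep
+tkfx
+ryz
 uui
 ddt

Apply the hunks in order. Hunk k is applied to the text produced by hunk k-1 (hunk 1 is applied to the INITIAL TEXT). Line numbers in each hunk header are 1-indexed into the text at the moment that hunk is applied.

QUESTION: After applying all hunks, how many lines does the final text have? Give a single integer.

Answer: 13

Derivation:
Hunk 1: at line 7 remove [jru] add [mwivi] -> 13 lines: wfti siwv vpkr zcmzq nnmwa inwy mkbkf doz mwivi wbz jhkgk ssdim yoplp
Hunk 2: at line 10 remove [jhkgk,ssdim] add [hro,yin] -> 13 lines: wfti siwv vpkr zcmzq nnmwa inwy mkbkf doz mwivi wbz hro yin yoplp
Hunk 3: at line 5 remove [inwy,mkbkf,doz] add [nqp,ffg] -> 12 lines: wfti siwv vpkr zcmzq nnmwa nqp ffg mwivi wbz hro yin yoplp
Hunk 4: at line 7 remove [mwivi,wbz] add [uui,ddt] -> 12 lines: wfti siwv vpkr zcmzq nnmwa nqp ffg uui ddt hro yin yoplp
Hunk 5: at line 4 remove [nqp,ffg] add [xep,tkfx,ryz] -> 13 lines: wfti siwv vpkr zcmzq nnmwa xep tkfx ryz uui ddt hro yin yoplp
Final line count: 13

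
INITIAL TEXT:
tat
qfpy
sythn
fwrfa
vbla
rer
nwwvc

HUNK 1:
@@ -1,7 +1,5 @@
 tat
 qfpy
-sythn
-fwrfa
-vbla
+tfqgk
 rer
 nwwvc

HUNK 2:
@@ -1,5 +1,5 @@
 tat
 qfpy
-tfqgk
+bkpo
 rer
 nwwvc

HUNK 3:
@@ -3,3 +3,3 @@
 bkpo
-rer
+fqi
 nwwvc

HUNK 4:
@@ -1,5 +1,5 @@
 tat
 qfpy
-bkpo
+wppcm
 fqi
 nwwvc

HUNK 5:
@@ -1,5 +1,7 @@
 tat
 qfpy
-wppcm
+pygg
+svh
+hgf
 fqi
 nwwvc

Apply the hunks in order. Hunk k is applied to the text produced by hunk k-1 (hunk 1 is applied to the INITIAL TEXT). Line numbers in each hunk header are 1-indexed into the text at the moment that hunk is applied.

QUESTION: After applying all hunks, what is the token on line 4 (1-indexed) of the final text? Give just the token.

Answer: svh

Derivation:
Hunk 1: at line 1 remove [sythn,fwrfa,vbla] add [tfqgk] -> 5 lines: tat qfpy tfqgk rer nwwvc
Hunk 2: at line 1 remove [tfqgk] add [bkpo] -> 5 lines: tat qfpy bkpo rer nwwvc
Hunk 3: at line 3 remove [rer] add [fqi] -> 5 lines: tat qfpy bkpo fqi nwwvc
Hunk 4: at line 1 remove [bkpo] add [wppcm] -> 5 lines: tat qfpy wppcm fqi nwwvc
Hunk 5: at line 1 remove [wppcm] add [pygg,svh,hgf] -> 7 lines: tat qfpy pygg svh hgf fqi nwwvc
Final line 4: svh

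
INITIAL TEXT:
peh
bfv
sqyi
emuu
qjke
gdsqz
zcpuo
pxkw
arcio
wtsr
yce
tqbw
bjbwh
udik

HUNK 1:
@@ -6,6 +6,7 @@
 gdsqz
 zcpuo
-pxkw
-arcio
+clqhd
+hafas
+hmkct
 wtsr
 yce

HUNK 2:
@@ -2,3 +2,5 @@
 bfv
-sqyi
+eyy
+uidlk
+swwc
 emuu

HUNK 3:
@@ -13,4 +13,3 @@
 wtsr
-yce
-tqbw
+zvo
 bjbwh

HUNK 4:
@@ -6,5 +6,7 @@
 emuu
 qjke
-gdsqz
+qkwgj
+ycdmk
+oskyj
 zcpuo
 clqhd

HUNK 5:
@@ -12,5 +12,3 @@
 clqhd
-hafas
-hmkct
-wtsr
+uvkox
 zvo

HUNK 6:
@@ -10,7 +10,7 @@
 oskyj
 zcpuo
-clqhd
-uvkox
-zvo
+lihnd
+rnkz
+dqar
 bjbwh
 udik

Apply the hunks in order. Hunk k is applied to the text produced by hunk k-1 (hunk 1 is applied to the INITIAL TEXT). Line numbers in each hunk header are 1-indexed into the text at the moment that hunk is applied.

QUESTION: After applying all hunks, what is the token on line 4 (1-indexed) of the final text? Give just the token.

Hunk 1: at line 6 remove [pxkw,arcio] add [clqhd,hafas,hmkct] -> 15 lines: peh bfv sqyi emuu qjke gdsqz zcpuo clqhd hafas hmkct wtsr yce tqbw bjbwh udik
Hunk 2: at line 2 remove [sqyi] add [eyy,uidlk,swwc] -> 17 lines: peh bfv eyy uidlk swwc emuu qjke gdsqz zcpuo clqhd hafas hmkct wtsr yce tqbw bjbwh udik
Hunk 3: at line 13 remove [yce,tqbw] add [zvo] -> 16 lines: peh bfv eyy uidlk swwc emuu qjke gdsqz zcpuo clqhd hafas hmkct wtsr zvo bjbwh udik
Hunk 4: at line 6 remove [gdsqz] add [qkwgj,ycdmk,oskyj] -> 18 lines: peh bfv eyy uidlk swwc emuu qjke qkwgj ycdmk oskyj zcpuo clqhd hafas hmkct wtsr zvo bjbwh udik
Hunk 5: at line 12 remove [hafas,hmkct,wtsr] add [uvkox] -> 16 lines: peh bfv eyy uidlk swwc emuu qjke qkwgj ycdmk oskyj zcpuo clqhd uvkox zvo bjbwh udik
Hunk 6: at line 10 remove [clqhd,uvkox,zvo] add [lihnd,rnkz,dqar] -> 16 lines: peh bfv eyy uidlk swwc emuu qjke qkwgj ycdmk oskyj zcpuo lihnd rnkz dqar bjbwh udik
Final line 4: uidlk

Answer: uidlk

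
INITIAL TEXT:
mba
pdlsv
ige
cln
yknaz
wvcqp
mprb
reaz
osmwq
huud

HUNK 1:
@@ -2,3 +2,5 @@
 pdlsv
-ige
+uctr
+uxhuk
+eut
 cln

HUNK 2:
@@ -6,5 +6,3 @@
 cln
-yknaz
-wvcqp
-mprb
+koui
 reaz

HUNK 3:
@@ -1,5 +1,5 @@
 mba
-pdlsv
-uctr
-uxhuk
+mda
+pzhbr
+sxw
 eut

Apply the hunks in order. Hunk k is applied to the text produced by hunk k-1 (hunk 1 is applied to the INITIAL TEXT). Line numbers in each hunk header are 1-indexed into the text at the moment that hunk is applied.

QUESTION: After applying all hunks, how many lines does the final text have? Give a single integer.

Hunk 1: at line 2 remove [ige] add [uctr,uxhuk,eut] -> 12 lines: mba pdlsv uctr uxhuk eut cln yknaz wvcqp mprb reaz osmwq huud
Hunk 2: at line 6 remove [yknaz,wvcqp,mprb] add [koui] -> 10 lines: mba pdlsv uctr uxhuk eut cln koui reaz osmwq huud
Hunk 3: at line 1 remove [pdlsv,uctr,uxhuk] add [mda,pzhbr,sxw] -> 10 lines: mba mda pzhbr sxw eut cln koui reaz osmwq huud
Final line count: 10

Answer: 10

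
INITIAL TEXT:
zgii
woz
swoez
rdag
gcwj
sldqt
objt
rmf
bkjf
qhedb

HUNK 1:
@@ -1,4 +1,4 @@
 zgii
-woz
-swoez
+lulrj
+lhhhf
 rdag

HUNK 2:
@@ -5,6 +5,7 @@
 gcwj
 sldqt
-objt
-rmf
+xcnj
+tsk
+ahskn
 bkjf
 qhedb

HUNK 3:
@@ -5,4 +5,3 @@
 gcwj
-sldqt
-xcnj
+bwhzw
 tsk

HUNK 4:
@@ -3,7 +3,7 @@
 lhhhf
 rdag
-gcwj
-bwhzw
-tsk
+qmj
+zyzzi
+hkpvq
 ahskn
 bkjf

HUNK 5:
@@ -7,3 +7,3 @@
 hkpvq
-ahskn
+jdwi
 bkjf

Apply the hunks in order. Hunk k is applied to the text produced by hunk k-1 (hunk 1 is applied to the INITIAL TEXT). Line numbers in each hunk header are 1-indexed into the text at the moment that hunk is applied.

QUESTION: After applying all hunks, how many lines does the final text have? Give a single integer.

Hunk 1: at line 1 remove [woz,swoez] add [lulrj,lhhhf] -> 10 lines: zgii lulrj lhhhf rdag gcwj sldqt objt rmf bkjf qhedb
Hunk 2: at line 5 remove [objt,rmf] add [xcnj,tsk,ahskn] -> 11 lines: zgii lulrj lhhhf rdag gcwj sldqt xcnj tsk ahskn bkjf qhedb
Hunk 3: at line 5 remove [sldqt,xcnj] add [bwhzw] -> 10 lines: zgii lulrj lhhhf rdag gcwj bwhzw tsk ahskn bkjf qhedb
Hunk 4: at line 3 remove [gcwj,bwhzw,tsk] add [qmj,zyzzi,hkpvq] -> 10 lines: zgii lulrj lhhhf rdag qmj zyzzi hkpvq ahskn bkjf qhedb
Hunk 5: at line 7 remove [ahskn] add [jdwi] -> 10 lines: zgii lulrj lhhhf rdag qmj zyzzi hkpvq jdwi bkjf qhedb
Final line count: 10

Answer: 10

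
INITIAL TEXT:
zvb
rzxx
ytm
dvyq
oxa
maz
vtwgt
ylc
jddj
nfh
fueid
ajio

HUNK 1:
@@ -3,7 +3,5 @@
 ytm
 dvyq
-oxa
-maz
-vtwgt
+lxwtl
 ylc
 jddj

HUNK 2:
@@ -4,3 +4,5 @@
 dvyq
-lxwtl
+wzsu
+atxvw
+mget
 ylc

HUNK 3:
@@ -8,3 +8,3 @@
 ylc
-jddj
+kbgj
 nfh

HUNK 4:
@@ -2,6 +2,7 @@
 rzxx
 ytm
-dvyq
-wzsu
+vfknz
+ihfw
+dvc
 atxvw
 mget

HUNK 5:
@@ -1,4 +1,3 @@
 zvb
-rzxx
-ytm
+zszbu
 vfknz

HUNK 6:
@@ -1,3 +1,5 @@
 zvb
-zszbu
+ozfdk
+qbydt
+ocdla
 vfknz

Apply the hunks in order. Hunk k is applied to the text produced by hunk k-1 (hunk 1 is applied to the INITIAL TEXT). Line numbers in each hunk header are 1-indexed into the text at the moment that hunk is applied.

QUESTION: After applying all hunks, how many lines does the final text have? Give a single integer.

Answer: 14

Derivation:
Hunk 1: at line 3 remove [oxa,maz,vtwgt] add [lxwtl] -> 10 lines: zvb rzxx ytm dvyq lxwtl ylc jddj nfh fueid ajio
Hunk 2: at line 4 remove [lxwtl] add [wzsu,atxvw,mget] -> 12 lines: zvb rzxx ytm dvyq wzsu atxvw mget ylc jddj nfh fueid ajio
Hunk 3: at line 8 remove [jddj] add [kbgj] -> 12 lines: zvb rzxx ytm dvyq wzsu atxvw mget ylc kbgj nfh fueid ajio
Hunk 4: at line 2 remove [dvyq,wzsu] add [vfknz,ihfw,dvc] -> 13 lines: zvb rzxx ytm vfknz ihfw dvc atxvw mget ylc kbgj nfh fueid ajio
Hunk 5: at line 1 remove [rzxx,ytm] add [zszbu] -> 12 lines: zvb zszbu vfknz ihfw dvc atxvw mget ylc kbgj nfh fueid ajio
Hunk 6: at line 1 remove [zszbu] add [ozfdk,qbydt,ocdla] -> 14 lines: zvb ozfdk qbydt ocdla vfknz ihfw dvc atxvw mget ylc kbgj nfh fueid ajio
Final line count: 14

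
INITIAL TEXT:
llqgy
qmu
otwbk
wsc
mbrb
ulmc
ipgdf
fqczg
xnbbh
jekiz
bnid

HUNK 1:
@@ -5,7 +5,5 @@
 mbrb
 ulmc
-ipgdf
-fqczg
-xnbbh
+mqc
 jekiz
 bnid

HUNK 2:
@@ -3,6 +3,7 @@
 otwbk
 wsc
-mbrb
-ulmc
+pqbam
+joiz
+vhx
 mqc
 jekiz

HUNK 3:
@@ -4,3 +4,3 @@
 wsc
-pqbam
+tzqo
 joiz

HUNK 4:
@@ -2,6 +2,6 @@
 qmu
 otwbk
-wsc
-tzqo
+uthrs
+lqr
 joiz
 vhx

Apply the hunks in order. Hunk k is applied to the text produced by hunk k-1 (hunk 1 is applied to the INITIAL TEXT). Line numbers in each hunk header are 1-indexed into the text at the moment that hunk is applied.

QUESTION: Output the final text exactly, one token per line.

Hunk 1: at line 5 remove [ipgdf,fqczg,xnbbh] add [mqc] -> 9 lines: llqgy qmu otwbk wsc mbrb ulmc mqc jekiz bnid
Hunk 2: at line 3 remove [mbrb,ulmc] add [pqbam,joiz,vhx] -> 10 lines: llqgy qmu otwbk wsc pqbam joiz vhx mqc jekiz bnid
Hunk 3: at line 4 remove [pqbam] add [tzqo] -> 10 lines: llqgy qmu otwbk wsc tzqo joiz vhx mqc jekiz bnid
Hunk 4: at line 2 remove [wsc,tzqo] add [uthrs,lqr] -> 10 lines: llqgy qmu otwbk uthrs lqr joiz vhx mqc jekiz bnid

Answer: llqgy
qmu
otwbk
uthrs
lqr
joiz
vhx
mqc
jekiz
bnid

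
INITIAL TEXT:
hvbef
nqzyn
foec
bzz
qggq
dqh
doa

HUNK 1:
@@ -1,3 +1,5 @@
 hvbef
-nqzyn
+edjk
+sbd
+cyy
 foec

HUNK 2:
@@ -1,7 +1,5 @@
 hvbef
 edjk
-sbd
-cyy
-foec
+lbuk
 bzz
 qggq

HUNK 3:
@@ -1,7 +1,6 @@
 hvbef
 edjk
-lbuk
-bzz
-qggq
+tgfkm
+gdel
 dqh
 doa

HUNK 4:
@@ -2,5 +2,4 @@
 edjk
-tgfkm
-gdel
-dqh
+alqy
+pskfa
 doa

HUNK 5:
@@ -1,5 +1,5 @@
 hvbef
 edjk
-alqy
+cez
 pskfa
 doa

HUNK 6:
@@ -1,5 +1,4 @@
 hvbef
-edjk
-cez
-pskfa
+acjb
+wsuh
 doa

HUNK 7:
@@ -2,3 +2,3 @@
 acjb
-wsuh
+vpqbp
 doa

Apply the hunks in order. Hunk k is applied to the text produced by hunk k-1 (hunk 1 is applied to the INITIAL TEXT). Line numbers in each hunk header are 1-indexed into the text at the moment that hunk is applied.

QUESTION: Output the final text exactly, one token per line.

Hunk 1: at line 1 remove [nqzyn] add [edjk,sbd,cyy] -> 9 lines: hvbef edjk sbd cyy foec bzz qggq dqh doa
Hunk 2: at line 1 remove [sbd,cyy,foec] add [lbuk] -> 7 lines: hvbef edjk lbuk bzz qggq dqh doa
Hunk 3: at line 1 remove [lbuk,bzz,qggq] add [tgfkm,gdel] -> 6 lines: hvbef edjk tgfkm gdel dqh doa
Hunk 4: at line 2 remove [tgfkm,gdel,dqh] add [alqy,pskfa] -> 5 lines: hvbef edjk alqy pskfa doa
Hunk 5: at line 1 remove [alqy] add [cez] -> 5 lines: hvbef edjk cez pskfa doa
Hunk 6: at line 1 remove [edjk,cez,pskfa] add [acjb,wsuh] -> 4 lines: hvbef acjb wsuh doa
Hunk 7: at line 2 remove [wsuh] add [vpqbp] -> 4 lines: hvbef acjb vpqbp doa

Answer: hvbef
acjb
vpqbp
doa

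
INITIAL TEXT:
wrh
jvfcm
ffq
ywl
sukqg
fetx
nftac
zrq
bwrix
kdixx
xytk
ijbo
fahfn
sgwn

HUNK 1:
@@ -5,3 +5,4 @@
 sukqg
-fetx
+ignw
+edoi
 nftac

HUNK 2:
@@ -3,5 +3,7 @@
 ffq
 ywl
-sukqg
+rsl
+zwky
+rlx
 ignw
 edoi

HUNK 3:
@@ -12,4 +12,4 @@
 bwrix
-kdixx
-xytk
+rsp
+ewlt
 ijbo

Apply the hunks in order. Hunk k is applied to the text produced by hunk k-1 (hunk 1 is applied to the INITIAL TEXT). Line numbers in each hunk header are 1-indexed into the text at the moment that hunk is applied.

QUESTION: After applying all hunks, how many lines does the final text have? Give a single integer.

Answer: 17

Derivation:
Hunk 1: at line 5 remove [fetx] add [ignw,edoi] -> 15 lines: wrh jvfcm ffq ywl sukqg ignw edoi nftac zrq bwrix kdixx xytk ijbo fahfn sgwn
Hunk 2: at line 3 remove [sukqg] add [rsl,zwky,rlx] -> 17 lines: wrh jvfcm ffq ywl rsl zwky rlx ignw edoi nftac zrq bwrix kdixx xytk ijbo fahfn sgwn
Hunk 3: at line 12 remove [kdixx,xytk] add [rsp,ewlt] -> 17 lines: wrh jvfcm ffq ywl rsl zwky rlx ignw edoi nftac zrq bwrix rsp ewlt ijbo fahfn sgwn
Final line count: 17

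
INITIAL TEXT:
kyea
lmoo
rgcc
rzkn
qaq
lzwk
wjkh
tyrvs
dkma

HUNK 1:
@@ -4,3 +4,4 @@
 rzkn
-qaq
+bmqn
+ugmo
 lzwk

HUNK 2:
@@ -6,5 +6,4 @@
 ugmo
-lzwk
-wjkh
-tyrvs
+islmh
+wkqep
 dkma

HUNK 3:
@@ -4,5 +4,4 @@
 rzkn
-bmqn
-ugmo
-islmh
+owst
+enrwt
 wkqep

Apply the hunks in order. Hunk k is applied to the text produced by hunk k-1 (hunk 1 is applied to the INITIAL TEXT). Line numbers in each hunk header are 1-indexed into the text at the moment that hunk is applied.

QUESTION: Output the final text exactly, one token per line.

Answer: kyea
lmoo
rgcc
rzkn
owst
enrwt
wkqep
dkma

Derivation:
Hunk 1: at line 4 remove [qaq] add [bmqn,ugmo] -> 10 lines: kyea lmoo rgcc rzkn bmqn ugmo lzwk wjkh tyrvs dkma
Hunk 2: at line 6 remove [lzwk,wjkh,tyrvs] add [islmh,wkqep] -> 9 lines: kyea lmoo rgcc rzkn bmqn ugmo islmh wkqep dkma
Hunk 3: at line 4 remove [bmqn,ugmo,islmh] add [owst,enrwt] -> 8 lines: kyea lmoo rgcc rzkn owst enrwt wkqep dkma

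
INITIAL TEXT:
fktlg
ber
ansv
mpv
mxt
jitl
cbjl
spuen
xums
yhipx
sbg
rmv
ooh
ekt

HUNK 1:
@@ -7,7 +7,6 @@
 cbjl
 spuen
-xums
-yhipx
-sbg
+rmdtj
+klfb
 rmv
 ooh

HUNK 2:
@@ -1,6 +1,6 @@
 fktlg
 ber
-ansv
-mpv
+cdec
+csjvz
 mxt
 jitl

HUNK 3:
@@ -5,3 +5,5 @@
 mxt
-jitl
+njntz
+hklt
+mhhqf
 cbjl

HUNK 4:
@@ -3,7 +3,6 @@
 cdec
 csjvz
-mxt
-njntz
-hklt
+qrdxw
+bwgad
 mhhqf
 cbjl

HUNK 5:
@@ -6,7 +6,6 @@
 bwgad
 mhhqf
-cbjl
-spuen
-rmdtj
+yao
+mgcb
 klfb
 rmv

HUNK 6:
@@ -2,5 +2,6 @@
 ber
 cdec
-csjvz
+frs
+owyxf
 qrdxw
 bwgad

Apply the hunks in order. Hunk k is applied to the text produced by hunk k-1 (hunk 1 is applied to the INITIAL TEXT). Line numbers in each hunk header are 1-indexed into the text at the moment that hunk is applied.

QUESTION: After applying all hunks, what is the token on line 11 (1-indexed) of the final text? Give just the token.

Answer: klfb

Derivation:
Hunk 1: at line 7 remove [xums,yhipx,sbg] add [rmdtj,klfb] -> 13 lines: fktlg ber ansv mpv mxt jitl cbjl spuen rmdtj klfb rmv ooh ekt
Hunk 2: at line 1 remove [ansv,mpv] add [cdec,csjvz] -> 13 lines: fktlg ber cdec csjvz mxt jitl cbjl spuen rmdtj klfb rmv ooh ekt
Hunk 3: at line 5 remove [jitl] add [njntz,hklt,mhhqf] -> 15 lines: fktlg ber cdec csjvz mxt njntz hklt mhhqf cbjl spuen rmdtj klfb rmv ooh ekt
Hunk 4: at line 3 remove [mxt,njntz,hklt] add [qrdxw,bwgad] -> 14 lines: fktlg ber cdec csjvz qrdxw bwgad mhhqf cbjl spuen rmdtj klfb rmv ooh ekt
Hunk 5: at line 6 remove [cbjl,spuen,rmdtj] add [yao,mgcb] -> 13 lines: fktlg ber cdec csjvz qrdxw bwgad mhhqf yao mgcb klfb rmv ooh ekt
Hunk 6: at line 2 remove [csjvz] add [frs,owyxf] -> 14 lines: fktlg ber cdec frs owyxf qrdxw bwgad mhhqf yao mgcb klfb rmv ooh ekt
Final line 11: klfb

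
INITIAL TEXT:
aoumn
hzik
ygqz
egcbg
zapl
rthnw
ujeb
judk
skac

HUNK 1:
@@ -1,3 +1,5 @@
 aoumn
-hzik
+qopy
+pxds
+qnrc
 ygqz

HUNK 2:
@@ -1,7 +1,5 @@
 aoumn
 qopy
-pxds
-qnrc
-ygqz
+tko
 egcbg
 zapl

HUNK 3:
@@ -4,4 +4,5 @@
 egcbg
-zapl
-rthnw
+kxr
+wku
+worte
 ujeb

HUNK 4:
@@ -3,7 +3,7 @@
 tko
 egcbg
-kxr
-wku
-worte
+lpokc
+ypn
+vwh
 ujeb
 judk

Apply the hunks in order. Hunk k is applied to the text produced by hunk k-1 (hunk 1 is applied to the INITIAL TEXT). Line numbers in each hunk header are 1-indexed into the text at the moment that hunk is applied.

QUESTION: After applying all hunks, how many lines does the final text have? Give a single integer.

Answer: 10

Derivation:
Hunk 1: at line 1 remove [hzik] add [qopy,pxds,qnrc] -> 11 lines: aoumn qopy pxds qnrc ygqz egcbg zapl rthnw ujeb judk skac
Hunk 2: at line 1 remove [pxds,qnrc,ygqz] add [tko] -> 9 lines: aoumn qopy tko egcbg zapl rthnw ujeb judk skac
Hunk 3: at line 4 remove [zapl,rthnw] add [kxr,wku,worte] -> 10 lines: aoumn qopy tko egcbg kxr wku worte ujeb judk skac
Hunk 4: at line 3 remove [kxr,wku,worte] add [lpokc,ypn,vwh] -> 10 lines: aoumn qopy tko egcbg lpokc ypn vwh ujeb judk skac
Final line count: 10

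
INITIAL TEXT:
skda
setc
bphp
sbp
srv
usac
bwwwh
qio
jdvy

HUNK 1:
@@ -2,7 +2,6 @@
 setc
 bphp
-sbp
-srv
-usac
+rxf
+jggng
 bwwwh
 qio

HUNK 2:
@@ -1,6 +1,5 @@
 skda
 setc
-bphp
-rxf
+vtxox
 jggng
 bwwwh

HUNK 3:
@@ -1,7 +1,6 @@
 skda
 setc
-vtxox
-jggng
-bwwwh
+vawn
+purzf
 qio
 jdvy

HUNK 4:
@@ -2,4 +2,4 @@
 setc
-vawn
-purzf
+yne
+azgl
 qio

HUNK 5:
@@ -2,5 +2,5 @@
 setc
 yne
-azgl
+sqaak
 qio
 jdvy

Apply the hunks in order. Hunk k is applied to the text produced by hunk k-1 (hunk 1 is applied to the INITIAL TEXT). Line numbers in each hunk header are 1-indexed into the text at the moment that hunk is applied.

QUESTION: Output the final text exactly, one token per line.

Hunk 1: at line 2 remove [sbp,srv,usac] add [rxf,jggng] -> 8 lines: skda setc bphp rxf jggng bwwwh qio jdvy
Hunk 2: at line 1 remove [bphp,rxf] add [vtxox] -> 7 lines: skda setc vtxox jggng bwwwh qio jdvy
Hunk 3: at line 1 remove [vtxox,jggng,bwwwh] add [vawn,purzf] -> 6 lines: skda setc vawn purzf qio jdvy
Hunk 4: at line 2 remove [vawn,purzf] add [yne,azgl] -> 6 lines: skda setc yne azgl qio jdvy
Hunk 5: at line 2 remove [azgl] add [sqaak] -> 6 lines: skda setc yne sqaak qio jdvy

Answer: skda
setc
yne
sqaak
qio
jdvy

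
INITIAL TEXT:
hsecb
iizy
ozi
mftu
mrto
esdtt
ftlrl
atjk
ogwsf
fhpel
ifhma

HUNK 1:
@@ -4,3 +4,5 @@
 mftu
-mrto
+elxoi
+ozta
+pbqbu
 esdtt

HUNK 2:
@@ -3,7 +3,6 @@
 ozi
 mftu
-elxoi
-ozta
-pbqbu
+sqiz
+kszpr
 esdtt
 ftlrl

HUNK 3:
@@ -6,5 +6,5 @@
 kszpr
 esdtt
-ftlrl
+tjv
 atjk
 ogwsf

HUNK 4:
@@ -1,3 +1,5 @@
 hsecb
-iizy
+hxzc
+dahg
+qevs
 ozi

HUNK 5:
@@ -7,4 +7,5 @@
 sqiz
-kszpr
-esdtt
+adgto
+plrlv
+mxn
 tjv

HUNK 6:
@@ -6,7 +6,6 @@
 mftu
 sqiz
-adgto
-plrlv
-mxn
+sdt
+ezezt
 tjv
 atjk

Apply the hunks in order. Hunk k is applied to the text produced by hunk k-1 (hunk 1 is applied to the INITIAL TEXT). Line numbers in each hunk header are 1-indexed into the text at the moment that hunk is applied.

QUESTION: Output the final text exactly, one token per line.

Hunk 1: at line 4 remove [mrto] add [elxoi,ozta,pbqbu] -> 13 lines: hsecb iizy ozi mftu elxoi ozta pbqbu esdtt ftlrl atjk ogwsf fhpel ifhma
Hunk 2: at line 3 remove [elxoi,ozta,pbqbu] add [sqiz,kszpr] -> 12 lines: hsecb iizy ozi mftu sqiz kszpr esdtt ftlrl atjk ogwsf fhpel ifhma
Hunk 3: at line 6 remove [ftlrl] add [tjv] -> 12 lines: hsecb iizy ozi mftu sqiz kszpr esdtt tjv atjk ogwsf fhpel ifhma
Hunk 4: at line 1 remove [iizy] add [hxzc,dahg,qevs] -> 14 lines: hsecb hxzc dahg qevs ozi mftu sqiz kszpr esdtt tjv atjk ogwsf fhpel ifhma
Hunk 5: at line 7 remove [kszpr,esdtt] add [adgto,plrlv,mxn] -> 15 lines: hsecb hxzc dahg qevs ozi mftu sqiz adgto plrlv mxn tjv atjk ogwsf fhpel ifhma
Hunk 6: at line 6 remove [adgto,plrlv,mxn] add [sdt,ezezt] -> 14 lines: hsecb hxzc dahg qevs ozi mftu sqiz sdt ezezt tjv atjk ogwsf fhpel ifhma

Answer: hsecb
hxzc
dahg
qevs
ozi
mftu
sqiz
sdt
ezezt
tjv
atjk
ogwsf
fhpel
ifhma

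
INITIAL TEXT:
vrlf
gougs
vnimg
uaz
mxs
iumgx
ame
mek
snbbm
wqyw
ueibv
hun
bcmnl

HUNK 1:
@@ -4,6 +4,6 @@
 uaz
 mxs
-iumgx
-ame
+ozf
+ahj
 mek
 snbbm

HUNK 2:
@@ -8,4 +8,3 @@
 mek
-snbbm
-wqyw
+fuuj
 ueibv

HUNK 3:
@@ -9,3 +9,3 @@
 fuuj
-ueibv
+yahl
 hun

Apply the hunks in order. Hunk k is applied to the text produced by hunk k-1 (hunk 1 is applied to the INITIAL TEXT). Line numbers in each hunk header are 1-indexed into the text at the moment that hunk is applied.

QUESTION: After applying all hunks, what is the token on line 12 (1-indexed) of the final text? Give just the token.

Hunk 1: at line 4 remove [iumgx,ame] add [ozf,ahj] -> 13 lines: vrlf gougs vnimg uaz mxs ozf ahj mek snbbm wqyw ueibv hun bcmnl
Hunk 2: at line 8 remove [snbbm,wqyw] add [fuuj] -> 12 lines: vrlf gougs vnimg uaz mxs ozf ahj mek fuuj ueibv hun bcmnl
Hunk 3: at line 9 remove [ueibv] add [yahl] -> 12 lines: vrlf gougs vnimg uaz mxs ozf ahj mek fuuj yahl hun bcmnl
Final line 12: bcmnl

Answer: bcmnl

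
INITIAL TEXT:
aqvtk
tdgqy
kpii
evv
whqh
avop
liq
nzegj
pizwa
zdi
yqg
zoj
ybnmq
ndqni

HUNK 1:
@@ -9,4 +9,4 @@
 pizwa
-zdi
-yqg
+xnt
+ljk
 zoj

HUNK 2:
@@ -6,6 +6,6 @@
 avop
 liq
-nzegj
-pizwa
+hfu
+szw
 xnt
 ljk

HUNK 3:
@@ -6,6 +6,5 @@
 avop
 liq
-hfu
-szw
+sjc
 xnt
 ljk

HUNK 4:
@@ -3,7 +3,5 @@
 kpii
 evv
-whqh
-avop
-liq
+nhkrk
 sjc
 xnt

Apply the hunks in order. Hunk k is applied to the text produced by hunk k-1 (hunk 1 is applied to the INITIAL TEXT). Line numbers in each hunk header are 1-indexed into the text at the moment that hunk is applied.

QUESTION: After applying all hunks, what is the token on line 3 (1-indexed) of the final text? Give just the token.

Hunk 1: at line 9 remove [zdi,yqg] add [xnt,ljk] -> 14 lines: aqvtk tdgqy kpii evv whqh avop liq nzegj pizwa xnt ljk zoj ybnmq ndqni
Hunk 2: at line 6 remove [nzegj,pizwa] add [hfu,szw] -> 14 lines: aqvtk tdgqy kpii evv whqh avop liq hfu szw xnt ljk zoj ybnmq ndqni
Hunk 3: at line 6 remove [hfu,szw] add [sjc] -> 13 lines: aqvtk tdgqy kpii evv whqh avop liq sjc xnt ljk zoj ybnmq ndqni
Hunk 4: at line 3 remove [whqh,avop,liq] add [nhkrk] -> 11 lines: aqvtk tdgqy kpii evv nhkrk sjc xnt ljk zoj ybnmq ndqni
Final line 3: kpii

Answer: kpii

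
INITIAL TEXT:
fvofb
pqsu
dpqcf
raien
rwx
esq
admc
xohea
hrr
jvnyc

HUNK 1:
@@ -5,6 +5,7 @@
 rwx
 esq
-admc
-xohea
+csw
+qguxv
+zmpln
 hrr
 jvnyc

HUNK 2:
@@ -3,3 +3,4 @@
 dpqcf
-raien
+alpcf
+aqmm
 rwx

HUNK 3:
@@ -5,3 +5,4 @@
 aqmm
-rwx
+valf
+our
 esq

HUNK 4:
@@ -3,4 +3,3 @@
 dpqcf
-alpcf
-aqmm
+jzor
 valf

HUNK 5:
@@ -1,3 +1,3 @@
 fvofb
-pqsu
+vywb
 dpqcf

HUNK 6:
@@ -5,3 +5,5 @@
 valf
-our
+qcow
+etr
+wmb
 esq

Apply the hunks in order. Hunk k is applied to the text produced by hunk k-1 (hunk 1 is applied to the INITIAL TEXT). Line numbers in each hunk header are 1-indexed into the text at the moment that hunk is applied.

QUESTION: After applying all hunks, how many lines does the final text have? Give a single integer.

Hunk 1: at line 5 remove [admc,xohea] add [csw,qguxv,zmpln] -> 11 lines: fvofb pqsu dpqcf raien rwx esq csw qguxv zmpln hrr jvnyc
Hunk 2: at line 3 remove [raien] add [alpcf,aqmm] -> 12 lines: fvofb pqsu dpqcf alpcf aqmm rwx esq csw qguxv zmpln hrr jvnyc
Hunk 3: at line 5 remove [rwx] add [valf,our] -> 13 lines: fvofb pqsu dpqcf alpcf aqmm valf our esq csw qguxv zmpln hrr jvnyc
Hunk 4: at line 3 remove [alpcf,aqmm] add [jzor] -> 12 lines: fvofb pqsu dpqcf jzor valf our esq csw qguxv zmpln hrr jvnyc
Hunk 5: at line 1 remove [pqsu] add [vywb] -> 12 lines: fvofb vywb dpqcf jzor valf our esq csw qguxv zmpln hrr jvnyc
Hunk 6: at line 5 remove [our] add [qcow,etr,wmb] -> 14 lines: fvofb vywb dpqcf jzor valf qcow etr wmb esq csw qguxv zmpln hrr jvnyc
Final line count: 14

Answer: 14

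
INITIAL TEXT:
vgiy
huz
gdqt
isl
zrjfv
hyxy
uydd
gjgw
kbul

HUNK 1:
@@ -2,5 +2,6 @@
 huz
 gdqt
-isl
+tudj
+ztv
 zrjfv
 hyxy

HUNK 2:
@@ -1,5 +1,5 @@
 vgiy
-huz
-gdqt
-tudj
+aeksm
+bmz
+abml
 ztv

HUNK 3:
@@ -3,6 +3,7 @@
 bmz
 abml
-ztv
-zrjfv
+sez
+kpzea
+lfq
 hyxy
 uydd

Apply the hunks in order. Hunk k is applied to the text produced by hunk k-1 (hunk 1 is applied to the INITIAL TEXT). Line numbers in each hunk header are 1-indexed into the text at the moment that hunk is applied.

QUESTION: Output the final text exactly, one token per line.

Hunk 1: at line 2 remove [isl] add [tudj,ztv] -> 10 lines: vgiy huz gdqt tudj ztv zrjfv hyxy uydd gjgw kbul
Hunk 2: at line 1 remove [huz,gdqt,tudj] add [aeksm,bmz,abml] -> 10 lines: vgiy aeksm bmz abml ztv zrjfv hyxy uydd gjgw kbul
Hunk 3: at line 3 remove [ztv,zrjfv] add [sez,kpzea,lfq] -> 11 lines: vgiy aeksm bmz abml sez kpzea lfq hyxy uydd gjgw kbul

Answer: vgiy
aeksm
bmz
abml
sez
kpzea
lfq
hyxy
uydd
gjgw
kbul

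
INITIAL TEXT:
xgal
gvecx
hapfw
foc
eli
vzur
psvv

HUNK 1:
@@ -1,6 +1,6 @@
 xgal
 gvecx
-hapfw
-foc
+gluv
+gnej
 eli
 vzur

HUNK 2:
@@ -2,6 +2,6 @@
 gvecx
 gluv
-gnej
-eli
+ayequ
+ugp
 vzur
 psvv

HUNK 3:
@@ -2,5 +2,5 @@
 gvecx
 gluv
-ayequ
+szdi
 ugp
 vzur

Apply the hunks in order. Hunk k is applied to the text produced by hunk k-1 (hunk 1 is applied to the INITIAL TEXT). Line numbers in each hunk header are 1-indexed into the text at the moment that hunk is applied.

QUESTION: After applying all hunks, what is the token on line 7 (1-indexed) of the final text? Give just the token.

Answer: psvv

Derivation:
Hunk 1: at line 1 remove [hapfw,foc] add [gluv,gnej] -> 7 lines: xgal gvecx gluv gnej eli vzur psvv
Hunk 2: at line 2 remove [gnej,eli] add [ayequ,ugp] -> 7 lines: xgal gvecx gluv ayequ ugp vzur psvv
Hunk 3: at line 2 remove [ayequ] add [szdi] -> 7 lines: xgal gvecx gluv szdi ugp vzur psvv
Final line 7: psvv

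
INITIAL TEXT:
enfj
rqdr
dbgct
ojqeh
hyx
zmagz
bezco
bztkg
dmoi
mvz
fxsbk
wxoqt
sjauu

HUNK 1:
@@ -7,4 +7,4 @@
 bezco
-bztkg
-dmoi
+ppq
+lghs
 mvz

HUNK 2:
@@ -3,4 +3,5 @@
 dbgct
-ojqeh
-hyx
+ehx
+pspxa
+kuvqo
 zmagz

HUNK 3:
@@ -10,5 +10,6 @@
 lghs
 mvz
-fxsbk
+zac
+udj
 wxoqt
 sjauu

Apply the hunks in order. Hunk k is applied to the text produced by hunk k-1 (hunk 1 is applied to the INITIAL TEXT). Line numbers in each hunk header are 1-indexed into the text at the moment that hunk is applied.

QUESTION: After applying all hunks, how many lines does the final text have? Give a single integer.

Answer: 15

Derivation:
Hunk 1: at line 7 remove [bztkg,dmoi] add [ppq,lghs] -> 13 lines: enfj rqdr dbgct ojqeh hyx zmagz bezco ppq lghs mvz fxsbk wxoqt sjauu
Hunk 2: at line 3 remove [ojqeh,hyx] add [ehx,pspxa,kuvqo] -> 14 lines: enfj rqdr dbgct ehx pspxa kuvqo zmagz bezco ppq lghs mvz fxsbk wxoqt sjauu
Hunk 3: at line 10 remove [fxsbk] add [zac,udj] -> 15 lines: enfj rqdr dbgct ehx pspxa kuvqo zmagz bezco ppq lghs mvz zac udj wxoqt sjauu
Final line count: 15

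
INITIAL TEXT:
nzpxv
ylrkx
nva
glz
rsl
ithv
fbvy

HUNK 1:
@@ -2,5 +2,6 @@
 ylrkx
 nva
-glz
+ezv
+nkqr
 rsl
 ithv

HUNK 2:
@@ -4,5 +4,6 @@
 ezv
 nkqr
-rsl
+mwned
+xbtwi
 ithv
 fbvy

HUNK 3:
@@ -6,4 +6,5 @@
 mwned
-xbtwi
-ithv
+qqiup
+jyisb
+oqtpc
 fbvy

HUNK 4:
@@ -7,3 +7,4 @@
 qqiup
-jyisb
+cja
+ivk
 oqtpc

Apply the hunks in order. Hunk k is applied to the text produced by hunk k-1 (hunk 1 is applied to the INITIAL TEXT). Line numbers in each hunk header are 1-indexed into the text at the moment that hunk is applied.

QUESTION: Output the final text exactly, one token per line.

Answer: nzpxv
ylrkx
nva
ezv
nkqr
mwned
qqiup
cja
ivk
oqtpc
fbvy

Derivation:
Hunk 1: at line 2 remove [glz] add [ezv,nkqr] -> 8 lines: nzpxv ylrkx nva ezv nkqr rsl ithv fbvy
Hunk 2: at line 4 remove [rsl] add [mwned,xbtwi] -> 9 lines: nzpxv ylrkx nva ezv nkqr mwned xbtwi ithv fbvy
Hunk 3: at line 6 remove [xbtwi,ithv] add [qqiup,jyisb,oqtpc] -> 10 lines: nzpxv ylrkx nva ezv nkqr mwned qqiup jyisb oqtpc fbvy
Hunk 4: at line 7 remove [jyisb] add [cja,ivk] -> 11 lines: nzpxv ylrkx nva ezv nkqr mwned qqiup cja ivk oqtpc fbvy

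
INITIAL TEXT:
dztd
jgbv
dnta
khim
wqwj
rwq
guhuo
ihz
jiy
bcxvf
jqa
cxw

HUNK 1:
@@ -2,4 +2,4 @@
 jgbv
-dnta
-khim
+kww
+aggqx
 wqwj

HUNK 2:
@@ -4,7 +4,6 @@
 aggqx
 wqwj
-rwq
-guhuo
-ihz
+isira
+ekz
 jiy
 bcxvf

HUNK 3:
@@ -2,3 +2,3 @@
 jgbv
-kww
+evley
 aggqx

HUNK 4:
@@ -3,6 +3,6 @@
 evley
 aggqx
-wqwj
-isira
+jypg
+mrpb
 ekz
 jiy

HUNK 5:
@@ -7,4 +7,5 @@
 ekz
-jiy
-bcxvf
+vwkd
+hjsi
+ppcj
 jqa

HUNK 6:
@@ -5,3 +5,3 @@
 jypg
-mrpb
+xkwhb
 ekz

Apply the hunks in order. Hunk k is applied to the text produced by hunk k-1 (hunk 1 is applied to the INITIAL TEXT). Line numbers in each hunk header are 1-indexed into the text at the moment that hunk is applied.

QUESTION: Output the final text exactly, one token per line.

Hunk 1: at line 2 remove [dnta,khim] add [kww,aggqx] -> 12 lines: dztd jgbv kww aggqx wqwj rwq guhuo ihz jiy bcxvf jqa cxw
Hunk 2: at line 4 remove [rwq,guhuo,ihz] add [isira,ekz] -> 11 lines: dztd jgbv kww aggqx wqwj isira ekz jiy bcxvf jqa cxw
Hunk 3: at line 2 remove [kww] add [evley] -> 11 lines: dztd jgbv evley aggqx wqwj isira ekz jiy bcxvf jqa cxw
Hunk 4: at line 3 remove [wqwj,isira] add [jypg,mrpb] -> 11 lines: dztd jgbv evley aggqx jypg mrpb ekz jiy bcxvf jqa cxw
Hunk 5: at line 7 remove [jiy,bcxvf] add [vwkd,hjsi,ppcj] -> 12 lines: dztd jgbv evley aggqx jypg mrpb ekz vwkd hjsi ppcj jqa cxw
Hunk 6: at line 5 remove [mrpb] add [xkwhb] -> 12 lines: dztd jgbv evley aggqx jypg xkwhb ekz vwkd hjsi ppcj jqa cxw

Answer: dztd
jgbv
evley
aggqx
jypg
xkwhb
ekz
vwkd
hjsi
ppcj
jqa
cxw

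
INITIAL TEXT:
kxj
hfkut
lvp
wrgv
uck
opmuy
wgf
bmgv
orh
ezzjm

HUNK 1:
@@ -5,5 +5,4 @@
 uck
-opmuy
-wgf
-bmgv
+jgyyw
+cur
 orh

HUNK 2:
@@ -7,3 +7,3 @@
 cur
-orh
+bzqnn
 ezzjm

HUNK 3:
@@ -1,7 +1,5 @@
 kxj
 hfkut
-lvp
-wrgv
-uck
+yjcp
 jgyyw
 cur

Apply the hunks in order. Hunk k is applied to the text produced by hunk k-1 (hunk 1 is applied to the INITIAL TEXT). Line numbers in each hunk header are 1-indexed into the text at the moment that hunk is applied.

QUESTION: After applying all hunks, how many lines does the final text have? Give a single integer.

Answer: 7

Derivation:
Hunk 1: at line 5 remove [opmuy,wgf,bmgv] add [jgyyw,cur] -> 9 lines: kxj hfkut lvp wrgv uck jgyyw cur orh ezzjm
Hunk 2: at line 7 remove [orh] add [bzqnn] -> 9 lines: kxj hfkut lvp wrgv uck jgyyw cur bzqnn ezzjm
Hunk 3: at line 1 remove [lvp,wrgv,uck] add [yjcp] -> 7 lines: kxj hfkut yjcp jgyyw cur bzqnn ezzjm
Final line count: 7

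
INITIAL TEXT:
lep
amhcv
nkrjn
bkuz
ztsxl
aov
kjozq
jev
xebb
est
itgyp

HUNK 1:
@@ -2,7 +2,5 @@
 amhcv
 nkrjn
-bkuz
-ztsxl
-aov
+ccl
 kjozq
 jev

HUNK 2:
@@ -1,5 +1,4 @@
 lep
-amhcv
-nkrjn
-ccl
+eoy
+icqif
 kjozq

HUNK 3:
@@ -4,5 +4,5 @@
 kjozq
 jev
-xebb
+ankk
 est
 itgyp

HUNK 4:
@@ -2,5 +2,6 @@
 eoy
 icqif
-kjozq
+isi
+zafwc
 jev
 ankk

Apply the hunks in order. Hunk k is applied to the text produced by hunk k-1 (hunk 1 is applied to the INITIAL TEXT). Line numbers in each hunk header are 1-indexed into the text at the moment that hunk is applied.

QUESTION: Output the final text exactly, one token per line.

Hunk 1: at line 2 remove [bkuz,ztsxl,aov] add [ccl] -> 9 lines: lep amhcv nkrjn ccl kjozq jev xebb est itgyp
Hunk 2: at line 1 remove [amhcv,nkrjn,ccl] add [eoy,icqif] -> 8 lines: lep eoy icqif kjozq jev xebb est itgyp
Hunk 3: at line 4 remove [xebb] add [ankk] -> 8 lines: lep eoy icqif kjozq jev ankk est itgyp
Hunk 4: at line 2 remove [kjozq] add [isi,zafwc] -> 9 lines: lep eoy icqif isi zafwc jev ankk est itgyp

Answer: lep
eoy
icqif
isi
zafwc
jev
ankk
est
itgyp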